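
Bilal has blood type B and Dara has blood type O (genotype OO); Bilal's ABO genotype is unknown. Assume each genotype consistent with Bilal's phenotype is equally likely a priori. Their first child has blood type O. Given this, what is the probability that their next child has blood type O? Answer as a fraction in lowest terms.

Possible genotypes: Bilal ∈ {BB, BO}; Dara ∈ {OO}.
Weight each parental genotype pair by prior × P(type-O child):
  BO × OO: posterior weight 1; P(next child type O) = 1/2.
Weighted sum = 1/2.

1/2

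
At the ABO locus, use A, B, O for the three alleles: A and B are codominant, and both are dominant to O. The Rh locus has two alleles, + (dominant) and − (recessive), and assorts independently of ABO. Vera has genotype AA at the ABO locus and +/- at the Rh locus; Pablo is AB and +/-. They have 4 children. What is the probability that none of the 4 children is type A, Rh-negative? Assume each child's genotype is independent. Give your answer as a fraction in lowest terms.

2401/4096

ABO cross AA × AB → 1/2 A, 1/2 AB.
Rh cross +/- × +/- → 3/4 Rh+, 1/4 Rh-; so P(type A, Rh-negative) = 1/2 × 1/4 = 1/8 per child.
P(not type A, Rh-negative) = 7/8 for one child; (7/8)^4 = 2401/4096.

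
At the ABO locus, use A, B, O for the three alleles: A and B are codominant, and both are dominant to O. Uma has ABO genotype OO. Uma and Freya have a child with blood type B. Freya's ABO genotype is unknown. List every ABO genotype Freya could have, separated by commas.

AB, BB, BO

For each candidate genotype of Freya, check whether crossing it with OO can produce every observed child phenotype.
  AA → possible child types {A} ✗
  AB → possible child types {A, B} ✓
  AO → possible child types {O, A} ✗
  BB → possible child types {B} ✓
  BO → possible child types {O, B} ✓
  OO → possible child types {O} ✗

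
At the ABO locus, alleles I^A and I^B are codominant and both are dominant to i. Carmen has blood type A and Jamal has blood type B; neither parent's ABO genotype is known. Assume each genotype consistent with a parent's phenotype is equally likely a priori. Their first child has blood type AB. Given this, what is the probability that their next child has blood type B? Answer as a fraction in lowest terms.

Possible genotypes: Carmen ∈ {I^A I^A, I^A i}; Jamal ∈ {I^B I^B, I^B i}.
Weight each parental genotype pair by prior × P(type-AB child):
  I^A I^A × I^B I^B: posterior weight 4/9; P(next child type B) = 0.
  I^A I^A × I^B i: posterior weight 2/9; P(next child type B) = 0.
  I^A i × I^B I^B: posterior weight 2/9; P(next child type B) = 1/2.
  I^A i × I^B i: posterior weight 1/9; P(next child type B) = 1/4.
Weighted sum = 5/36.

5/36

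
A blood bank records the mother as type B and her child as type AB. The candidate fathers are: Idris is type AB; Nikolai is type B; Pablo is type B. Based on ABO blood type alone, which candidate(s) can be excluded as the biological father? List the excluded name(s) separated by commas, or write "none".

A candidate is excluded only if no genotype consistent with his phenotype could produce a type AB child with a type B mother.
Nikolai (type B): no genotype consistent with that phenotype can produce a type-AB child with a type-B mother.
Pablo (type B): no genotype consistent with that phenotype can produce a type-AB child with a type-B mother.

Nikolai, Pablo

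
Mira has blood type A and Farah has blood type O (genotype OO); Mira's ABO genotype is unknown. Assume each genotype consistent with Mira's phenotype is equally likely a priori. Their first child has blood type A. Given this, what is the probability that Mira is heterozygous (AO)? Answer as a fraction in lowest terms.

1/3

Possible genotypes: Mira ∈ {AA, AO}; Farah ∈ {OO}.
Weight each parental genotype pair by prior × P(type-A child):
  AA × OO: posterior weight 2/3.
  AO × OO: posterior weight 1/3.
Sum the posterior weight over pairs where Mira is AO: 1/3.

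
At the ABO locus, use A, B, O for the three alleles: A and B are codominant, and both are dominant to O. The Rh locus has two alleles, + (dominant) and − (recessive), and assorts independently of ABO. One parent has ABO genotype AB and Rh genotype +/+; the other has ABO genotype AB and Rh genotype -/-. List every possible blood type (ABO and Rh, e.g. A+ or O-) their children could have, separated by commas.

A+, B+, AB+

Gametes from AB × AB give offspring ABO genotypes AA, AB, BB, i.e. phenotypes A, B, AB.
Rh cross +/+ × -/- → phenotypes Rh+.
Combining independently: A+, B+, AB+.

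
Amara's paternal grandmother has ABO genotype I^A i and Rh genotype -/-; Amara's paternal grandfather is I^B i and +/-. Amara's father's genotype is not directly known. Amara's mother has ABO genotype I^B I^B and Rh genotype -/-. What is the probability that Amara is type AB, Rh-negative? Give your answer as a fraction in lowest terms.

3/16

Amara's father's ABO genotype from I^A i × I^B i: 1/4 I^A I^B, 1/4 I^A i, 1/4 I^B i, 1/4 i i.
Crossing each possibility with the mother I^B I^B and summing P(type AB): 1/4·1/2 + 1/4·1/2 + 1/4·0 + 1/4·0 = 1/4.
Similarly for Rh via the father's Rh distribution: P(Rh-) = 3/4.
Independent loci: 1/4 × 3/4 = 3/16.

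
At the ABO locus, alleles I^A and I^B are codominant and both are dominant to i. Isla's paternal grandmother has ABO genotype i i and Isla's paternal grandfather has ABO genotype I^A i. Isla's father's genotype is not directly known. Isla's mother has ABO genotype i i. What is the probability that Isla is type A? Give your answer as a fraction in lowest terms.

1/4

Isla's father's ABO genotype from i i × I^A i: 1/2 I^A i, 1/2 i i.
Crossing each possibility with the mother i i and summing P(type A): 1/2·1/2 + 1/2·0 = 1/4.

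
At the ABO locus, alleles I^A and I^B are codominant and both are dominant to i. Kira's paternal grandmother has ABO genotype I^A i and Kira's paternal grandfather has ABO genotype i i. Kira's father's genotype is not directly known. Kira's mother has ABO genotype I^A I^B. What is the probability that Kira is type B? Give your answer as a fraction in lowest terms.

Kira's father's ABO genotype from I^A i × i i: 1/2 I^A i, 1/2 i i.
Crossing each possibility with the mother I^A I^B and summing P(type B): 1/2·1/4 + 1/2·1/2 = 3/8.

3/8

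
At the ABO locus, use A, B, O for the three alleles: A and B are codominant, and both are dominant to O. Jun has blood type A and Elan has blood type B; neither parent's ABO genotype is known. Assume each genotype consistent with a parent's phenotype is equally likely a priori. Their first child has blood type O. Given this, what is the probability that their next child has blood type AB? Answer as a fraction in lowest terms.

1/4

Possible genotypes: Jun ∈ {AA, AO}; Elan ∈ {BB, BO}.
Weight each parental genotype pair by prior × P(type-O child):
  AO × BO: posterior weight 1; P(next child type AB) = 1/4.
Weighted sum = 1/4.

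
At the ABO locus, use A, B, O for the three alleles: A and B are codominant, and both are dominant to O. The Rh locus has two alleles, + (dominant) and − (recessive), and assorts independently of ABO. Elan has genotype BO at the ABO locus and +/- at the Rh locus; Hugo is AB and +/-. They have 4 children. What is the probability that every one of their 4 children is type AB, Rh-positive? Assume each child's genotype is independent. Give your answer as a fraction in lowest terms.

81/65536

ABO cross BO × AB → 1/4 A, 1/2 B, 1/4 AB.
Rh cross +/- × +/- → 3/4 Rh+, 1/4 Rh-; so P(type AB, Rh-positive) = 1/4 × 3/4 = 3/16 per child.
All 4 independent: (3/16)^4 = 81/65536.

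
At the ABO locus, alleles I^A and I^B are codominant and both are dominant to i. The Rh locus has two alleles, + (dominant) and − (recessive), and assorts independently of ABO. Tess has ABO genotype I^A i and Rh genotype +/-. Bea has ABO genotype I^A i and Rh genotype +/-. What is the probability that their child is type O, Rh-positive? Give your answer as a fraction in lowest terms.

ABO cross I^A i × I^A i → offspring phenotypes: 1/4 O, 3/4 A.
Rh cross +/- × +/- → 3/4 Rh+, 1/4 Rh-.
Independent loci: P(type O, Rh-positive) = 1/4 × 3/4 = 3/16.

3/16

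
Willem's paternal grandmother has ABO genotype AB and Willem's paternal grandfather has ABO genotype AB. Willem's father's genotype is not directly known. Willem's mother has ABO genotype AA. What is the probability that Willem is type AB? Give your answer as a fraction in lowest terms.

1/2

Willem's father's ABO genotype from AB × AB: 1/4 AA, 1/2 AB, 1/4 BB.
Crossing each possibility with the mother AA and summing P(type AB): 1/4·0 + 1/2·1/2 + 1/4·1 = 1/2.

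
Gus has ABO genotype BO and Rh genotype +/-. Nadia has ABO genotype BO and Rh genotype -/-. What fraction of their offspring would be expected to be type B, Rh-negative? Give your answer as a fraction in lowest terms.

3/8

ABO cross BO × BO → offspring phenotypes: 1/4 O, 3/4 B.
Rh cross +/- × -/- → 1/2 Rh+, 1/2 Rh-.
Independent loci: P(type B, Rh-negative) = 3/4 × 1/2 = 3/8.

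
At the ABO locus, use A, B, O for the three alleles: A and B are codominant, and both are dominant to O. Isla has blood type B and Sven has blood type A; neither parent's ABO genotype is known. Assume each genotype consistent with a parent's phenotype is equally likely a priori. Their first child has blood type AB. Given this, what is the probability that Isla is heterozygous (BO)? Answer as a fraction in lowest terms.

Possible genotypes: Isla ∈ {BB, BO}; Sven ∈ {AA, AO}.
Weight each parental genotype pair by prior × P(type-AB child):
  BB × AA: posterior weight 4/9.
  BB × AO: posterior weight 2/9.
  BO × AA: posterior weight 2/9.
  BO × AO: posterior weight 1/9.
Sum the posterior weight over pairs where Isla is BO: 1/3.

1/3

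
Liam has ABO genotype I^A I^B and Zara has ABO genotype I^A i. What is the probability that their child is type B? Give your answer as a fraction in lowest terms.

1/4

ABO cross I^A I^B × I^A i → offspring phenotypes: 1/2 A, 1/4 B, 1/4 AB.
So P(type B) = 1/4.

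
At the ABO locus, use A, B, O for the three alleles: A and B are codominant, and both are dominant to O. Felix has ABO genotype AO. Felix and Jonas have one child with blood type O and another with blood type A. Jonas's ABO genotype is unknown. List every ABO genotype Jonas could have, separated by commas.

AO, BO, OO

For each candidate genotype of Jonas, check whether crossing it with AO can produce every observed child phenotype.
  AA → possible child types {A} ✗
  AB → possible child types {A, B, AB} ✗
  AO → possible child types {O, A} ✓
  BB → possible child types {B, AB} ✗
  BO → possible child types {O, A, B, AB} ✓
  OO → possible child types {O, A} ✓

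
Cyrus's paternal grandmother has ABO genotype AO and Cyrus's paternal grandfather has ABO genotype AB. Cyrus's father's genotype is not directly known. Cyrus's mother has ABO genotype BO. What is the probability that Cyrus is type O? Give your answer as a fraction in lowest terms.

Cyrus's father's ABO genotype from AO × AB: 1/4 AA, 1/4 AB, 1/4 AO, 1/4 BO.
Crossing each possibility with the mother BO and summing P(type O): 1/4·0 + 1/4·0 + 1/4·1/4 + 1/4·1/4 = 1/8.

1/8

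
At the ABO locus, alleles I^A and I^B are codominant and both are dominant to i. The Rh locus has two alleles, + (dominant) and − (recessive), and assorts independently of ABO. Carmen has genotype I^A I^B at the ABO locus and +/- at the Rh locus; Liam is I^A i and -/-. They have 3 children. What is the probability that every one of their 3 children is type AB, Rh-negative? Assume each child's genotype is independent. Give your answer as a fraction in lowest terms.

1/512

ABO cross I^A I^B × I^A i → 1/2 A, 1/4 B, 1/4 AB.
Rh cross +/- × -/- → 1/2 Rh+, 1/2 Rh-; so P(type AB, Rh-negative) = 1/4 × 1/2 = 1/8 per child.
All 3 independent: (1/8)^3 = 1/512.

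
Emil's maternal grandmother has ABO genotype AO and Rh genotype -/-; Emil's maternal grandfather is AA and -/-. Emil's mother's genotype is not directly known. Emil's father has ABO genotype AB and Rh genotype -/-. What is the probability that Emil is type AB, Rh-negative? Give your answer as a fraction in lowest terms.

Emil's mother's ABO genotype from AO × AA: 1/2 AA, 1/2 AO.
Crossing each possibility with the father AB and summing P(type AB): 1/2·1/2 + 1/2·1/4 = 3/8.
Similarly for Rh via the mother's Rh distribution: P(Rh-) = 1.
Independent loci: 3/8 × 1 = 3/8.

3/8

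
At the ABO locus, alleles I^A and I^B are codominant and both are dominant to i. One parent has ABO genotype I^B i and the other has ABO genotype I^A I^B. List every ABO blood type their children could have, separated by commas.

A, B, AB

Gametes from I^B i × I^A I^B give offspring ABO genotypes I^A I^B, I^A i, I^B I^B, I^B i, i.e. phenotypes A, B, AB.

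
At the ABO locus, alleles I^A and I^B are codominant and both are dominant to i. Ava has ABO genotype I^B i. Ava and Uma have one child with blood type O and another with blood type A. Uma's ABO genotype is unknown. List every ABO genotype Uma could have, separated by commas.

For each candidate genotype of Uma, check whether crossing it with I^B i can produce every observed child phenotype.
  I^A I^A → possible child types {A, AB} ✗
  I^A I^B → possible child types {A, B, AB} ✗
  I^A i → possible child types {O, A, B, AB} ✓
  I^B I^B → possible child types {B} ✗
  I^B i → possible child types {O, B} ✗
  i i → possible child types {O, B} ✗

I^A i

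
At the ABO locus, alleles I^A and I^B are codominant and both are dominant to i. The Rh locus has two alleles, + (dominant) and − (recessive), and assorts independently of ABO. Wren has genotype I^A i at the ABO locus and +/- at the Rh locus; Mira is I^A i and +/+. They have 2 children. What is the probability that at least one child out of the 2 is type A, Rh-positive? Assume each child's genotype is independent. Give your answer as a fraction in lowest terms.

15/16

ABO cross I^A i × I^A i → 1/4 O, 3/4 A.
Rh cross +/- × +/+ → 1 Rh+; so P(type A, Rh-positive) = 3/4 × 1 = 3/4 per child.
P(none) = (1/4)^2 = 1/16; P(at least one) = 1 − 1/16 = 15/16.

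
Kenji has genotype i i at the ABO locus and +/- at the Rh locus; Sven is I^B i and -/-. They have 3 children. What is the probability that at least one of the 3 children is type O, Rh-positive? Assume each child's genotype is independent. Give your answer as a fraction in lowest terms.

37/64

ABO cross i i × I^B i → 1/2 O, 1/2 B.
Rh cross +/- × -/- → 1/2 Rh+, 1/2 Rh-; so P(type O, Rh-positive) = 1/2 × 1/2 = 1/4 per child.
P(none) = (3/4)^3 = 27/64; P(at least one) = 1 − 27/64 = 37/64.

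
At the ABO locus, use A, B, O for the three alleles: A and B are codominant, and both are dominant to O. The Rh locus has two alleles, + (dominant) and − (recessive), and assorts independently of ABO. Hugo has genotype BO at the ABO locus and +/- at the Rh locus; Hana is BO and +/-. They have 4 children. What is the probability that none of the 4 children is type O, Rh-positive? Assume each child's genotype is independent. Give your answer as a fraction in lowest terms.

28561/65536

ABO cross BO × BO → 1/4 O, 3/4 B.
Rh cross +/- × +/- → 3/4 Rh+, 1/4 Rh-; so P(type O, Rh-positive) = 1/4 × 3/4 = 3/16 per child.
P(not type O, Rh-positive) = 13/16 for one child; (13/16)^4 = 28561/65536.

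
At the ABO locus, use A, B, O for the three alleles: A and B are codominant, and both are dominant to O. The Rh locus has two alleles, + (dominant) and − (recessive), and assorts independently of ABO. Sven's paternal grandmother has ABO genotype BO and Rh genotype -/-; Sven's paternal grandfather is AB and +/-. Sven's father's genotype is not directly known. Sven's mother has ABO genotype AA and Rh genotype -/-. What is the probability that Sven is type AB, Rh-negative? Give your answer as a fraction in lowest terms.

Sven's father's ABO genotype from BO × AB: 1/4 AB, 1/4 AO, 1/4 BB, 1/4 BO.
Crossing each possibility with the mother AA and summing P(type AB): 1/4·1/2 + 1/4·0 + 1/4·1 + 1/4·1/2 = 1/2.
Similarly for Rh via the father's Rh distribution: P(Rh-) = 3/4.
Independent loci: 1/2 × 3/4 = 3/8.

3/8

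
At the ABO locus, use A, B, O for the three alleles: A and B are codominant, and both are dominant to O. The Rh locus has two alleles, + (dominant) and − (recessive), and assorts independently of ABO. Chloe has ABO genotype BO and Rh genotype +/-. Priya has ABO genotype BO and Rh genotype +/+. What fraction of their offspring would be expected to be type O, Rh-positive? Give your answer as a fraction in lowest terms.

ABO cross BO × BO → offspring phenotypes: 1/4 O, 3/4 B.
Rh cross +/- × +/+ → 1 Rh+.
Independent loci: P(type O, Rh-positive) = 1/4 × 1 = 1/4.

1/4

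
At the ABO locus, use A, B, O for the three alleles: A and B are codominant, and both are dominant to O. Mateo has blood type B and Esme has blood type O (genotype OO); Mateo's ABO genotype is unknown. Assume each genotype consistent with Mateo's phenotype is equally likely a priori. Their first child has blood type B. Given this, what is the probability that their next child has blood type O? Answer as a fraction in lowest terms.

1/6

Possible genotypes: Mateo ∈ {BB, BO}; Esme ∈ {OO}.
Weight each parental genotype pair by prior × P(type-B child):
  BB × OO: posterior weight 2/3; P(next child type O) = 0.
  BO × OO: posterior weight 1/3; P(next child type O) = 1/2.
Weighted sum = 1/6.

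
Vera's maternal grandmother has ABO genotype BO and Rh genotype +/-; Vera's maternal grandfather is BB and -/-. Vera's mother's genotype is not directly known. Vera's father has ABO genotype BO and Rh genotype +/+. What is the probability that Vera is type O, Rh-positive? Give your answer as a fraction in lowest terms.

1/8

Vera's mother's ABO genotype from BO × BB: 1/2 BB, 1/2 BO.
Crossing each possibility with the father BO and summing P(type O): 1/2·0 + 1/2·1/4 = 1/8.
Similarly for Rh via the mother's Rh distribution: P(Rh+) = 1.
Independent loci: 1/8 × 1 = 1/8.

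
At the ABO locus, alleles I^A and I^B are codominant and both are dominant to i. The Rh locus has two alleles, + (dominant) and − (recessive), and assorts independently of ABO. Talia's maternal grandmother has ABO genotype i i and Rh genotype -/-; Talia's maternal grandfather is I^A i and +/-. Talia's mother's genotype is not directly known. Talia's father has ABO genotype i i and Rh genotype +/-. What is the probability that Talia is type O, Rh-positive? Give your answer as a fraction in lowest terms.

15/32

Talia's mother's ABO genotype from i i × I^A i: 1/2 I^A i, 1/2 i i.
Crossing each possibility with the father i i and summing P(type O): 1/2·1/2 + 1/2·1 = 3/4.
Similarly for Rh via the mother's Rh distribution: P(Rh+) = 5/8.
Independent loci: 3/4 × 5/8 = 15/32.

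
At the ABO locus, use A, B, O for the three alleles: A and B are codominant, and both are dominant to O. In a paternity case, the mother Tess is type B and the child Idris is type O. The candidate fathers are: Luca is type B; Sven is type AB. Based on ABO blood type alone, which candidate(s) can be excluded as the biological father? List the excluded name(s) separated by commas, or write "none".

Sven

A candidate is excluded only if no genotype consistent with his phenotype could produce a type O child with a type B mother.
Sven (type AB): no genotype consistent with that phenotype can produce a type-O child with a type-B mother.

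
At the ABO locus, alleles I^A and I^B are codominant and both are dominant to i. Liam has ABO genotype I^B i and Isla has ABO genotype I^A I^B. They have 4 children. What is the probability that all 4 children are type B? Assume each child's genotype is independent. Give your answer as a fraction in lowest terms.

ABO cross I^B i × I^A I^B → 1/4 A, 1/2 B, 1/4 AB.
So P(type B) = 1/2 per child.
All 4 independent: (1/2)^4 = 1/16.

1/16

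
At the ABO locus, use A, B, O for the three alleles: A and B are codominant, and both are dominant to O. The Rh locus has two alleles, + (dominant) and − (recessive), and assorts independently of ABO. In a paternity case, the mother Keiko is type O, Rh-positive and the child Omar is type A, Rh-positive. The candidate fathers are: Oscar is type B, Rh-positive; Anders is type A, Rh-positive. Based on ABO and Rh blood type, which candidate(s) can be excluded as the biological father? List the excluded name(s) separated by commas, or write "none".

Oscar

A candidate is excluded only if no genotype consistent with his phenotype could produce a type A, Rh-positive child with a type O, Rh-positive mother.
Oscar (type B, Rh+): no genotype consistent with that phenotype can produce a type-A Rh+ child with a type-O mother.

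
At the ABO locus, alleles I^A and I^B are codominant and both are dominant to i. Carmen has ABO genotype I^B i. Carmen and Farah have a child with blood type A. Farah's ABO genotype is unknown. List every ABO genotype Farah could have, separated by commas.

I^A I^A, I^A I^B, I^A i

For each candidate genotype of Farah, check whether crossing it with I^B i can produce every observed child phenotype.
  I^A I^A → possible child types {A, AB} ✓
  I^A I^B → possible child types {A, B, AB} ✓
  I^A i → possible child types {O, A, B, AB} ✓
  I^B I^B → possible child types {B} ✗
  I^B i → possible child types {O, B} ✗
  i i → possible child types {O, B} ✗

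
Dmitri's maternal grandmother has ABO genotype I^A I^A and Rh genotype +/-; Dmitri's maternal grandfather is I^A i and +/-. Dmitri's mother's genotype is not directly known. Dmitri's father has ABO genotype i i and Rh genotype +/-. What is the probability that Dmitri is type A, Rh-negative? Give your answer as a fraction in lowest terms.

Dmitri's mother's ABO genotype from I^A I^A × I^A i: 1/2 I^A I^A, 1/2 I^A i.
Crossing each possibility with the father i i and summing P(type A): 1/2·1 + 1/2·1/2 = 3/4.
Similarly for Rh via the mother's Rh distribution: P(Rh-) = 1/4.
Independent loci: 3/4 × 1/4 = 3/16.

3/16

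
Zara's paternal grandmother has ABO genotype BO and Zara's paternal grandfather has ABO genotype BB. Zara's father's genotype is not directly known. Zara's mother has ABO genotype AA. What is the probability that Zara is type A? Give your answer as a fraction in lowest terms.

Zara's father's ABO genotype from BO × BB: 1/2 BB, 1/2 BO.
Crossing each possibility with the mother AA and summing P(type A): 1/2·0 + 1/2·1/2 = 1/4.

1/4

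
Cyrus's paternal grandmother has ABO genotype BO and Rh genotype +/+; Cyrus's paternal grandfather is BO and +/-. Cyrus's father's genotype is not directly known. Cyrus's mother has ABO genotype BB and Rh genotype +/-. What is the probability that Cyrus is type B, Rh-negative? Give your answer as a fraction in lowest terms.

Cyrus's father's ABO genotype from BO × BO: 1/4 BB, 1/2 BO, 1/4 OO.
Crossing each possibility with the mother BB and summing P(type B): 1/4·1 + 1/2·1 + 1/4·1 = 1.
Similarly for Rh via the father's Rh distribution: P(Rh-) = 1/8.
Independent loci: 1 × 1/8 = 1/8.

1/8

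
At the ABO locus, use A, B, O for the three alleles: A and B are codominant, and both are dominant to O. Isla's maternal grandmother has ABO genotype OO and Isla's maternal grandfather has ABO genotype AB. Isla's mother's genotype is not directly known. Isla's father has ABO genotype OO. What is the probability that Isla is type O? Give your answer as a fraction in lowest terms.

1/2

Isla's mother's ABO genotype from OO × AB: 1/2 AO, 1/2 BO.
Crossing each possibility with the father OO and summing P(type O): 1/2·1/2 + 1/2·1/2 = 1/2.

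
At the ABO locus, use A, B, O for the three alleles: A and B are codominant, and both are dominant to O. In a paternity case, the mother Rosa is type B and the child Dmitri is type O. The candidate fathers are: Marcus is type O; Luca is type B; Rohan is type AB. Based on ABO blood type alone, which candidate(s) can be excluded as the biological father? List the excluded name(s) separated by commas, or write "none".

A candidate is excluded only if no genotype consistent with his phenotype could produce a type O child with a type B mother.
Rohan (type AB): no genotype consistent with that phenotype can produce a type-O child with a type-B mother.

Rohan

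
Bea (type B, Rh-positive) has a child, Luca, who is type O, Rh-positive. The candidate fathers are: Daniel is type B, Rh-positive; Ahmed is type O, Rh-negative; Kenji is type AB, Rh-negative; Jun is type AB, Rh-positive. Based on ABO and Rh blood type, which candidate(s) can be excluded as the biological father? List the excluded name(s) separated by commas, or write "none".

Kenji, Jun

A candidate is excluded only if no genotype consistent with his phenotype could produce a type O, Rh-positive child with a type B, Rh-positive mother.
Kenji (type AB, Rh-): no genotype consistent with that phenotype can produce a type-O Rh+ child with a type-B mother.
Jun (type AB, Rh+): no genotype consistent with that phenotype can produce a type-O Rh+ child with a type-B mother.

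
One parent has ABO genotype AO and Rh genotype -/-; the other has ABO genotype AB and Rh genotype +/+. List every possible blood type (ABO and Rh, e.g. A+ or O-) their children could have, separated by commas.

Gametes from AO × AB give offspring ABO genotypes AA, AB, AO, BO, i.e. phenotypes A, B, AB.
Rh cross -/- × +/+ → phenotypes Rh+.
Combining independently: A+, B+, AB+.

A+, B+, AB+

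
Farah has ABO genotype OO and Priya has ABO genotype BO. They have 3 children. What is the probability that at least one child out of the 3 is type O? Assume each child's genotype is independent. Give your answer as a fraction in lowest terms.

7/8

ABO cross OO × BO → 1/2 O, 1/2 B.
So P(type O) = 1/2 per child.
P(none) = (1/2)^3 = 1/8; P(at least one) = 1 − 1/8 = 7/8.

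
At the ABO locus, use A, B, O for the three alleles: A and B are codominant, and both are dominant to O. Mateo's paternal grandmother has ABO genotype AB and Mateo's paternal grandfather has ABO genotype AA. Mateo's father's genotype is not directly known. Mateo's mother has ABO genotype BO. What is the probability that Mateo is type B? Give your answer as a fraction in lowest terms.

Mateo's father's ABO genotype from AB × AA: 1/2 AA, 1/2 AB.
Crossing each possibility with the mother BO and summing P(type B): 1/2·0 + 1/2·1/2 = 1/4.

1/4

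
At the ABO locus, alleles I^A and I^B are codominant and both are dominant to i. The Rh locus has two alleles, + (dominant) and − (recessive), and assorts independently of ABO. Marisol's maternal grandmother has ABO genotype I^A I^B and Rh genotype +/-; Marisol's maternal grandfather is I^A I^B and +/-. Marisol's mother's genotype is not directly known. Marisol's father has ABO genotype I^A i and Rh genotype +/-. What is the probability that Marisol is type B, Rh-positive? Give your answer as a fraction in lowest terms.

Marisol's mother's ABO genotype from I^A I^B × I^A I^B: 1/4 I^A I^A, 1/2 I^A I^B, 1/4 I^B I^B.
Crossing each possibility with the father I^A i and summing P(type B): 1/4·0 + 1/2·1/4 + 1/4·1/2 = 1/4.
Similarly for Rh via the mother's Rh distribution: P(Rh+) = 3/4.
Independent loci: 1/4 × 3/4 = 3/16.

3/16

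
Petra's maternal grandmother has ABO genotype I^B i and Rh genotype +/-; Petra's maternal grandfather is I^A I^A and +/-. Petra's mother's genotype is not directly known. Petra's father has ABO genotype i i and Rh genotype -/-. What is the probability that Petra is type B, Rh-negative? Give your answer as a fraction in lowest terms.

1/8

Petra's mother's ABO genotype from I^B i × I^A I^A: 1/2 I^A I^B, 1/2 I^A i.
Crossing each possibility with the father i i and summing P(type B): 1/2·1/2 + 1/2·0 = 1/4.
Similarly for Rh via the mother's Rh distribution: P(Rh-) = 1/2.
Independent loci: 1/4 × 1/2 = 1/8.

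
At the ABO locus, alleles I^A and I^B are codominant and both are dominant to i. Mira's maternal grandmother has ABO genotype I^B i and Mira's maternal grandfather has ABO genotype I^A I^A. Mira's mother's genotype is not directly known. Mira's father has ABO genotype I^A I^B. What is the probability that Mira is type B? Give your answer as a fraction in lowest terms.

Mira's mother's ABO genotype from I^B i × I^A I^A: 1/2 I^A I^B, 1/2 I^A i.
Crossing each possibility with the father I^A I^B and summing P(type B): 1/2·1/4 + 1/2·1/4 = 1/4.

1/4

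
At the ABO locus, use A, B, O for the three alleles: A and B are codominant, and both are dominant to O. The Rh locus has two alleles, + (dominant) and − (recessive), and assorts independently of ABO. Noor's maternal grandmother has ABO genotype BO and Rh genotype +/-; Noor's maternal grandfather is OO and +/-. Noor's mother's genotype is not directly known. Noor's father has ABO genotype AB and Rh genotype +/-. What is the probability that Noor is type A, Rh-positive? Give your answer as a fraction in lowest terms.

Noor's mother's ABO genotype from BO × OO: 1/2 BO, 1/2 OO.
Crossing each possibility with the father AB and summing P(type A): 1/2·1/4 + 1/2·1/2 = 3/8.
Similarly for Rh via the mother's Rh distribution: P(Rh+) = 3/4.
Independent loci: 3/8 × 3/4 = 9/32.

9/32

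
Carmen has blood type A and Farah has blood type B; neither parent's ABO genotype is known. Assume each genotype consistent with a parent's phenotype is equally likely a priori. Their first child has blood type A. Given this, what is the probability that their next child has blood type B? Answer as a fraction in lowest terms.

Possible genotypes: Carmen ∈ {AA, AO}; Farah ∈ {BB, BO}.
Weight each parental genotype pair by prior × P(type-A child):
  AA × BO: posterior weight 2/3; P(next child type B) = 0.
  AO × BO: posterior weight 1/3; P(next child type B) = 1/4.
Weighted sum = 1/12.

1/12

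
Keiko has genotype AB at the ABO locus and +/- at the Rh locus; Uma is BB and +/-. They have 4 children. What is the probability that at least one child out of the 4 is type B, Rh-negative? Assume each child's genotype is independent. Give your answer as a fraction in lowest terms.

1695/4096

ABO cross AB × BB → 1/2 B, 1/2 AB.
Rh cross +/- × +/- → 3/4 Rh+, 1/4 Rh-; so P(type B, Rh-negative) = 1/2 × 1/4 = 1/8 per child.
P(none) = (7/8)^4 = 2401/4096; P(at least one) = 1 − 2401/4096 = 1695/4096.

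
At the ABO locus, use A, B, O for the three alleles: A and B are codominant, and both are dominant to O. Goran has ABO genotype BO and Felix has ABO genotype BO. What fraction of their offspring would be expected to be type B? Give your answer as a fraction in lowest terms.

3/4

ABO cross BO × BO → offspring phenotypes: 1/4 O, 3/4 B.
So P(type B) = 3/4.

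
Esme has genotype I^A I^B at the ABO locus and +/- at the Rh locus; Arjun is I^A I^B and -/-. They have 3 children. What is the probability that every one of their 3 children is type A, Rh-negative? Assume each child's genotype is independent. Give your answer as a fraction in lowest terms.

1/512

ABO cross I^A I^B × I^A I^B → 1/4 A, 1/4 B, 1/2 AB.
Rh cross +/- × -/- → 1/2 Rh+, 1/2 Rh-; so P(type A, Rh-negative) = 1/4 × 1/2 = 1/8 per child.
All 3 independent: (1/8)^3 = 1/512.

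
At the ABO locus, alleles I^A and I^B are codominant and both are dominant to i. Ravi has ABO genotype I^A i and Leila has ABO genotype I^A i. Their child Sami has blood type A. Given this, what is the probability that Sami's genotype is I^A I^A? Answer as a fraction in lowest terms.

Cross I^A i × I^A i → 1/4 I^A I^A, 1/2 I^A i, 1/4 i i.
Type-A genotypes among offspring: I^A I^A (1/4), I^A i (1/2); total 3/4.
P(I^A I^A | type A) = (1/4) / (3/4) = 1/3.

1/3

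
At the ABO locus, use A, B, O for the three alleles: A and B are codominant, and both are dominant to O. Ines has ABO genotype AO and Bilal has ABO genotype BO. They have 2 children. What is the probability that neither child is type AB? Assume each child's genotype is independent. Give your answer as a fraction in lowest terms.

9/16

ABO cross AO × BO → 1/4 O, 1/4 A, 1/4 B, 1/4 AB.
So P(type AB) = 1/4 per child.
P(not type AB) = 3/4 for one child; (3/4)^2 = 9/16.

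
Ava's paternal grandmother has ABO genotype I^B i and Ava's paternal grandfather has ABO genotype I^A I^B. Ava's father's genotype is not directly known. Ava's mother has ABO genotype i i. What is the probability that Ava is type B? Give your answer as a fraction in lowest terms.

Ava's father's ABO genotype from I^B i × I^A I^B: 1/4 I^A I^B, 1/4 I^A i, 1/4 I^B I^B, 1/4 I^B i.
Crossing each possibility with the mother i i and summing P(type B): 1/4·1/2 + 1/4·0 + 1/4·1 + 1/4·1/2 = 1/2.

1/2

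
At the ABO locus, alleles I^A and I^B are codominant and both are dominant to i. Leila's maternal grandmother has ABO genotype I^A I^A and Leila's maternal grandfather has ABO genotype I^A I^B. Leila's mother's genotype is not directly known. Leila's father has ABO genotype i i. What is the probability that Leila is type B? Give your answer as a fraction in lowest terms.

1/4

Leila's mother's ABO genotype from I^A I^A × I^A I^B: 1/2 I^A I^A, 1/2 I^A I^B.
Crossing each possibility with the father i i and summing P(type B): 1/2·0 + 1/2·1/2 = 1/4.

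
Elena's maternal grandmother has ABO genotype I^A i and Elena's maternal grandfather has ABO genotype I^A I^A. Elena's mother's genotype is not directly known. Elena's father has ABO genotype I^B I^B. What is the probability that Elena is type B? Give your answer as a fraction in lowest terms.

Elena's mother's ABO genotype from I^A i × I^A I^A: 1/2 I^A I^A, 1/2 I^A i.
Crossing each possibility with the father I^B I^B and summing P(type B): 1/2·0 + 1/2·1/2 = 1/4.

1/4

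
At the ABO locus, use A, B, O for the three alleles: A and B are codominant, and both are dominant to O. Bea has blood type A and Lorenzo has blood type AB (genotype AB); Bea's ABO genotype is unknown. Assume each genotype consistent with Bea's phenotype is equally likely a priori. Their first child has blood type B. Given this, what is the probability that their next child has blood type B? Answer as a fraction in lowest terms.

Possible genotypes: Bea ∈ {AA, AO}; Lorenzo ∈ {AB}.
Weight each parental genotype pair by prior × P(type-B child):
  AO × AB: posterior weight 1; P(next child type B) = 1/4.
Weighted sum = 1/4.

1/4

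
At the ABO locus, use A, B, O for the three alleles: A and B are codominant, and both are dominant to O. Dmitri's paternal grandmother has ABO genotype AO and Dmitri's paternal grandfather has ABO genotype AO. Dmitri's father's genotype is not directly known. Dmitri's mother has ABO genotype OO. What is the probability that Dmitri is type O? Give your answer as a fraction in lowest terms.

Dmitri's father's ABO genotype from AO × AO: 1/4 AA, 1/2 AO, 1/4 OO.
Crossing each possibility with the mother OO and summing P(type O): 1/4·0 + 1/2·1/2 + 1/4·1 = 1/2.

1/2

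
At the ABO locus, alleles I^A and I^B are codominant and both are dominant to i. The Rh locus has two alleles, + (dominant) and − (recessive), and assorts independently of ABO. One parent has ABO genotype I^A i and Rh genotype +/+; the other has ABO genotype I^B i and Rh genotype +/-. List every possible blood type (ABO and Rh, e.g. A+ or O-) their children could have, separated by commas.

O+, A+, B+, AB+

Gametes from I^A i × I^B i give offspring ABO genotypes I^A I^B, I^A i, I^B i, i i, i.e. phenotypes O, A, B, AB.
Rh cross +/+ × +/- → phenotypes Rh+.
Combining independently: O+, A+, B+, AB+.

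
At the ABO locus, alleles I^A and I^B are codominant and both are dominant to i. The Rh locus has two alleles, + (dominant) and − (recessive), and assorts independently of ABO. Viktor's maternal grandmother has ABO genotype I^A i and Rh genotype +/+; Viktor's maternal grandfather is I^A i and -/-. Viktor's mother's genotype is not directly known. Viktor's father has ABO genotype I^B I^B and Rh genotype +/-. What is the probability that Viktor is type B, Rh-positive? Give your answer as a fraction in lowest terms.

Viktor's mother's ABO genotype from I^A i × I^A i: 1/4 I^A I^A, 1/2 I^A i, 1/4 i i.
Crossing each possibility with the father I^B I^B and summing P(type B): 1/4·0 + 1/2·1/2 + 1/4·1 = 1/2.
Similarly for Rh via the mother's Rh distribution: P(Rh+) = 3/4.
Independent loci: 1/2 × 3/4 = 3/8.

3/8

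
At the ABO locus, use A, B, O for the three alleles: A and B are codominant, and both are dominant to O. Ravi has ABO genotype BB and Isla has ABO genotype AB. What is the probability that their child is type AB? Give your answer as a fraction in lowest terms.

1/2

ABO cross BB × AB → offspring phenotypes: 1/2 B, 1/2 AB.
So P(type AB) = 1/2.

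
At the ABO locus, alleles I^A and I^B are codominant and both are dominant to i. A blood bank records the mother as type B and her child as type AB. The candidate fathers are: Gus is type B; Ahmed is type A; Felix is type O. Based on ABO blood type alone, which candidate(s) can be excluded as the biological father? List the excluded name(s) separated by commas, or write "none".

A candidate is excluded only if no genotype consistent with his phenotype could produce a type AB child with a type B mother.
Gus (type B): no genotype consistent with that phenotype can produce a type-AB child with a type-B mother.
Felix (type O): no genotype consistent with that phenotype can produce a type-AB child with a type-B mother.

Gus, Felix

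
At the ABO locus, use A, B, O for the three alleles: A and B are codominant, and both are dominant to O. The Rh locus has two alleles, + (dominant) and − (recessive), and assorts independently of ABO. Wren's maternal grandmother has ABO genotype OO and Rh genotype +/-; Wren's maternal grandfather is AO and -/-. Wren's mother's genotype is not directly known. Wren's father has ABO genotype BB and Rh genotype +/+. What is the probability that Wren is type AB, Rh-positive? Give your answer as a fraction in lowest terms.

Wren's mother's ABO genotype from OO × AO: 1/2 AO, 1/2 OO.
Crossing each possibility with the father BB and summing P(type AB): 1/2·1/2 + 1/2·0 = 1/4.
Similarly for Rh via the mother's Rh distribution: P(Rh+) = 1.
Independent loci: 1/4 × 1 = 1/4.

1/4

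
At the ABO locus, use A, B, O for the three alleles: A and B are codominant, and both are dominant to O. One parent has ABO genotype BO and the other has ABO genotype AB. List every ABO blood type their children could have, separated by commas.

Gametes from BO × AB give offspring ABO genotypes AB, AO, BB, BO, i.e. phenotypes A, B, AB.

A, B, AB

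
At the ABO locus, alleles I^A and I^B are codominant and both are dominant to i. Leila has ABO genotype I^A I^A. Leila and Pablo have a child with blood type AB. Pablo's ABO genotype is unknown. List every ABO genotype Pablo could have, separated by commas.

I^A I^B, I^B I^B, I^B i

For each candidate genotype of Pablo, check whether crossing it with I^A I^A can produce every observed child phenotype.
  I^A I^A → possible child types {A} ✗
  I^A I^B → possible child types {A, AB} ✓
  I^A i → possible child types {A} ✗
  I^B I^B → possible child types {AB} ✓
  I^B i → possible child types {A, AB} ✓
  i i → possible child types {A} ✗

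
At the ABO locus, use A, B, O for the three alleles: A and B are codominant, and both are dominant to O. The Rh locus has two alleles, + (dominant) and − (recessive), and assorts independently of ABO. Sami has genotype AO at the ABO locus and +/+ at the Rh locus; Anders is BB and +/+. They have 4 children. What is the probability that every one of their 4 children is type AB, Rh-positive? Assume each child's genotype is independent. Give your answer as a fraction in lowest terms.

1/16

ABO cross AO × BB → 1/2 B, 1/2 AB.
Rh cross +/+ × +/+ → 1 Rh+; so P(type AB, Rh-positive) = 1/2 × 1 = 1/2 per child.
All 4 independent: (1/2)^4 = 1/16.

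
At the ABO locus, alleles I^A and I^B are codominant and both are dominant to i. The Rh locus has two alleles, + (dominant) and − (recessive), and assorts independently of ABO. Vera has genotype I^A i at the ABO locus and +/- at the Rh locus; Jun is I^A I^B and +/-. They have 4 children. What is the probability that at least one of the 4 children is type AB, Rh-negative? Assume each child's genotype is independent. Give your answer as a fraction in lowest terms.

ABO cross I^A i × I^A I^B → 1/2 A, 1/4 B, 1/4 AB.
Rh cross +/- × +/- → 3/4 Rh+, 1/4 Rh-; so P(type AB, Rh-negative) = 1/4 × 1/4 = 1/16 per child.
P(none) = (15/16)^4 = 50625/65536; P(at least one) = 1 − 50625/65536 = 14911/65536.

14911/65536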